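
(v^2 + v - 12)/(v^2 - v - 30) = (-v^2 - v + 12)/(-v^2 + v + 30)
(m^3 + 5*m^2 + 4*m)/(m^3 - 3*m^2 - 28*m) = (m + 1)/(m - 7)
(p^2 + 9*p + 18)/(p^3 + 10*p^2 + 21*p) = (p + 6)/(p*(p + 7))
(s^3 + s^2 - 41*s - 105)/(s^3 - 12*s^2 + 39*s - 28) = (s^2 + 8*s + 15)/(s^2 - 5*s + 4)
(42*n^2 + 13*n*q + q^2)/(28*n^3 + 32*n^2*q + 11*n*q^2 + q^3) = (6*n + q)/(4*n^2 + 4*n*q + q^2)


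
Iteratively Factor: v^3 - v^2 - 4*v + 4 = (v + 2)*(v^2 - 3*v + 2) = (v - 1)*(v + 2)*(v - 2)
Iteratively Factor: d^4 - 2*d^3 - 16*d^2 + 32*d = (d - 4)*(d^3 + 2*d^2 - 8*d) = d*(d - 4)*(d^2 + 2*d - 8) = d*(d - 4)*(d - 2)*(d + 4)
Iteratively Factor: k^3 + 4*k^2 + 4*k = (k)*(k^2 + 4*k + 4) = k*(k + 2)*(k + 2)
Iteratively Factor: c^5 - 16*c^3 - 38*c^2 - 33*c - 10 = (c + 2)*(c^4 - 2*c^3 - 12*c^2 - 14*c - 5) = (c + 1)*(c + 2)*(c^3 - 3*c^2 - 9*c - 5) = (c + 1)^2*(c + 2)*(c^2 - 4*c - 5) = (c + 1)^3*(c + 2)*(c - 5)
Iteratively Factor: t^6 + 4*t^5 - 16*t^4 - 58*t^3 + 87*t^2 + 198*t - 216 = (t - 2)*(t^5 + 6*t^4 - 4*t^3 - 66*t^2 - 45*t + 108) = (t - 2)*(t - 1)*(t^4 + 7*t^3 + 3*t^2 - 63*t - 108) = (t - 2)*(t - 1)*(t + 3)*(t^3 + 4*t^2 - 9*t - 36) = (t - 2)*(t - 1)*(t + 3)^2*(t^2 + t - 12) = (t - 2)*(t - 1)*(t + 3)^2*(t + 4)*(t - 3)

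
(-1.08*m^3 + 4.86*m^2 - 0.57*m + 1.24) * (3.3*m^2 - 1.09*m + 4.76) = -3.564*m^5 + 17.2152*m^4 - 12.3192*m^3 + 27.8469*m^2 - 4.0648*m + 5.9024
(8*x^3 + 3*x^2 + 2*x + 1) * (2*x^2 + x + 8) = 16*x^5 + 14*x^4 + 71*x^3 + 28*x^2 + 17*x + 8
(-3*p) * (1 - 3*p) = 9*p^2 - 3*p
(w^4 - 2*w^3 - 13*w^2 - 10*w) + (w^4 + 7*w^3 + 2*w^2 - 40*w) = 2*w^4 + 5*w^3 - 11*w^2 - 50*w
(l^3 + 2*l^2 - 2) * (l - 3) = l^4 - l^3 - 6*l^2 - 2*l + 6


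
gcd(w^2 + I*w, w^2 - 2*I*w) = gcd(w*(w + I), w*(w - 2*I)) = w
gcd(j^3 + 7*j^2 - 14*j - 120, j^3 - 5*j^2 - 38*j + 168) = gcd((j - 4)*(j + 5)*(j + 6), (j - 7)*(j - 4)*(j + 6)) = j^2 + 2*j - 24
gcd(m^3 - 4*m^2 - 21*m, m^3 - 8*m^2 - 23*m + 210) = m - 7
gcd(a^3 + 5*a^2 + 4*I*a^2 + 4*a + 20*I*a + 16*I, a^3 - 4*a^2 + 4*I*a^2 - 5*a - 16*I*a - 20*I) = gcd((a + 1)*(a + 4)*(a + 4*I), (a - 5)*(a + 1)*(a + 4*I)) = a^2 + a*(1 + 4*I) + 4*I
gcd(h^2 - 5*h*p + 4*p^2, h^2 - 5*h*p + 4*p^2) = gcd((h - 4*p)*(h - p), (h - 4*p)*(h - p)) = h^2 - 5*h*p + 4*p^2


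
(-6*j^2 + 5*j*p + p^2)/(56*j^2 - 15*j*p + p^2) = (-6*j^2 + 5*j*p + p^2)/(56*j^2 - 15*j*p + p^2)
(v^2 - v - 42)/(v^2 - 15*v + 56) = (v + 6)/(v - 8)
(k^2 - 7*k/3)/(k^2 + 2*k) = (k - 7/3)/(k + 2)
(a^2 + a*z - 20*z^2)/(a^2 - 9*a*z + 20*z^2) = (-a - 5*z)/(-a + 5*z)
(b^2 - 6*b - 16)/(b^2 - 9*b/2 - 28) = 2*(b + 2)/(2*b + 7)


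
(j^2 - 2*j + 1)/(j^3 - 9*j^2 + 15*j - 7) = 1/(j - 7)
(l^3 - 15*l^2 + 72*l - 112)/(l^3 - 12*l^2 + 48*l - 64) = (l - 7)/(l - 4)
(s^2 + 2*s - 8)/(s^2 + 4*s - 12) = (s + 4)/(s + 6)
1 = 1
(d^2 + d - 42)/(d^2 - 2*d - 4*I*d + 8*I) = (d^2 + d - 42)/(d^2 - 2*d - 4*I*d + 8*I)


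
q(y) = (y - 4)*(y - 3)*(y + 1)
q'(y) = (y - 4)*(y - 3) + (y - 4)*(y + 1) + (y - 3)*(y + 1)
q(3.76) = -0.87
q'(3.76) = 2.29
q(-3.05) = -87.44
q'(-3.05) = 69.51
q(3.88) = -0.52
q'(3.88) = 3.60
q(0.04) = 12.19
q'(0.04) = 4.52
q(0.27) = 12.93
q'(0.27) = 1.98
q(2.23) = 4.40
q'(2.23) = -6.84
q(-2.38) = -47.37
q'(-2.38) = 50.55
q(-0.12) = 11.31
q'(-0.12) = 6.48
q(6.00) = 42.00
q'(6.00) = 41.00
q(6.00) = 42.00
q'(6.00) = 41.00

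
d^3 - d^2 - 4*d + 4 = (d - 2)*(d - 1)*(d + 2)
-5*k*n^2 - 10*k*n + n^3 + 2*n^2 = n*(-5*k + n)*(n + 2)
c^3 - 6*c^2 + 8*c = c*(c - 4)*(c - 2)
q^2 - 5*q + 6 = (q - 3)*(q - 2)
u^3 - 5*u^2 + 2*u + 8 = (u - 4)*(u - 2)*(u + 1)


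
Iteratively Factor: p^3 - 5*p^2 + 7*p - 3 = (p - 1)*(p^2 - 4*p + 3) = (p - 1)^2*(p - 3)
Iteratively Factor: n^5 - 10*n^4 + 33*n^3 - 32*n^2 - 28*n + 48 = (n - 4)*(n^4 - 6*n^3 + 9*n^2 + 4*n - 12) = (n - 4)*(n - 3)*(n^3 - 3*n^2 + 4) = (n - 4)*(n - 3)*(n - 2)*(n^2 - n - 2) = (n - 4)*(n - 3)*(n - 2)^2*(n + 1)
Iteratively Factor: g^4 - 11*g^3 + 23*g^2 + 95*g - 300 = (g - 5)*(g^3 - 6*g^2 - 7*g + 60) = (g - 5)*(g + 3)*(g^2 - 9*g + 20) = (g - 5)^2*(g + 3)*(g - 4)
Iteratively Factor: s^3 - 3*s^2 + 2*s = (s)*(s^2 - 3*s + 2) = s*(s - 1)*(s - 2)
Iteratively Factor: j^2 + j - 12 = (j - 3)*(j + 4)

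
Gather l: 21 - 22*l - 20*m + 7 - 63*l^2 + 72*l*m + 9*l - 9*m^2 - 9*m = -63*l^2 + l*(72*m - 13) - 9*m^2 - 29*m + 28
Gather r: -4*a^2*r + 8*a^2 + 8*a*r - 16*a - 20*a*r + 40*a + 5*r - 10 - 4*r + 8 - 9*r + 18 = 8*a^2 + 24*a + r*(-4*a^2 - 12*a - 8) + 16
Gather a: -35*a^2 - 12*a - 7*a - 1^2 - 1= -35*a^2 - 19*a - 2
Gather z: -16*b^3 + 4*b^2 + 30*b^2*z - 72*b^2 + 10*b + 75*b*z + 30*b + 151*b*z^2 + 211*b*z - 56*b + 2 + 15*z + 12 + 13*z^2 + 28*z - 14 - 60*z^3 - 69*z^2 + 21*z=-16*b^3 - 68*b^2 - 16*b - 60*z^3 + z^2*(151*b - 56) + z*(30*b^2 + 286*b + 64)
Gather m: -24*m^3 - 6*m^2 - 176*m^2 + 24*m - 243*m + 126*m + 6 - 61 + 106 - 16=-24*m^3 - 182*m^2 - 93*m + 35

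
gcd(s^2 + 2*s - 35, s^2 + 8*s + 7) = s + 7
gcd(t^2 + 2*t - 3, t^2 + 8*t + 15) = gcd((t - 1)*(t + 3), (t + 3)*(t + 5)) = t + 3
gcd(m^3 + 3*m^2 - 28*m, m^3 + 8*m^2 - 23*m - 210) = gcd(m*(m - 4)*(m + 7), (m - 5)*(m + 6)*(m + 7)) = m + 7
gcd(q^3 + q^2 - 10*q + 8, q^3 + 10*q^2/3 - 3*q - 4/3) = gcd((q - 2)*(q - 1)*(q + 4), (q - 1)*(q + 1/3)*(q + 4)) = q^2 + 3*q - 4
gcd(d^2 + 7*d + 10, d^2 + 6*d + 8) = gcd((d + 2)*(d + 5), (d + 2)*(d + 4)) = d + 2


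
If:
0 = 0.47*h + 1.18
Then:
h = -2.51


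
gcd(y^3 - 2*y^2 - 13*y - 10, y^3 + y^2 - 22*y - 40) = y^2 - 3*y - 10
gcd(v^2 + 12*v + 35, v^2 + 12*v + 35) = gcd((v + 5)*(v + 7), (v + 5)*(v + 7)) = v^2 + 12*v + 35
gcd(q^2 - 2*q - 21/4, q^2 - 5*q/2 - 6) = q + 3/2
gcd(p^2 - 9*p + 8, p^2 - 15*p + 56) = p - 8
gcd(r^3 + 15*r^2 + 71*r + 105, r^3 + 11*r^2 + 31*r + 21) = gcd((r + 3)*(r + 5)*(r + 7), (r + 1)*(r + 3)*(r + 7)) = r^2 + 10*r + 21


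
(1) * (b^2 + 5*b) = b^2 + 5*b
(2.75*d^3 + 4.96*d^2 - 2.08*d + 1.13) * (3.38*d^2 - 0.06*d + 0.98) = 9.295*d^5 + 16.5998*d^4 - 4.633*d^3 + 8.805*d^2 - 2.1062*d + 1.1074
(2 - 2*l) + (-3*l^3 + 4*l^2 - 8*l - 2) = -3*l^3 + 4*l^2 - 10*l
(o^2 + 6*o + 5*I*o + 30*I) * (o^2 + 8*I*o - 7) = o^4 + 6*o^3 + 13*I*o^3 - 47*o^2 + 78*I*o^2 - 282*o - 35*I*o - 210*I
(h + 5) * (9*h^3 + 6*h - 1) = 9*h^4 + 45*h^3 + 6*h^2 + 29*h - 5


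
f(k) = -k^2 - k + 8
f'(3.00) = -7.00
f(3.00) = -4.00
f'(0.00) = -1.00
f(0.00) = 8.00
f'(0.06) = -1.12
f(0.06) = 7.94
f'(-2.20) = 3.40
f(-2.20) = 5.36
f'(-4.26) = 7.52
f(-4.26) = -5.89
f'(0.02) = -1.04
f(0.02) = 7.98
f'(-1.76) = 2.52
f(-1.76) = 6.66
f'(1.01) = -3.02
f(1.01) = 5.97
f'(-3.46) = 5.92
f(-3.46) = -0.51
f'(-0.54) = 0.08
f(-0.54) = 8.25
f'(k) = -2*k - 1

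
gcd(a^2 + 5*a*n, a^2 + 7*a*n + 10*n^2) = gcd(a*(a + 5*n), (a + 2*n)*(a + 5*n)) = a + 5*n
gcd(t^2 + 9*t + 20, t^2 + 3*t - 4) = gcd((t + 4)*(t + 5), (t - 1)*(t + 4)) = t + 4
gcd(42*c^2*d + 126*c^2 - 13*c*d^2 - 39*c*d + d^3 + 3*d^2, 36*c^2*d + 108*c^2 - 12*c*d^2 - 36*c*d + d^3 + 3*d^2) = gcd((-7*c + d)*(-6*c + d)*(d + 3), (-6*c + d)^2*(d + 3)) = 6*c*d + 18*c - d^2 - 3*d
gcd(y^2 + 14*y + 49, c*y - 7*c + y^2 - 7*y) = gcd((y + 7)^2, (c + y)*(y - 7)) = 1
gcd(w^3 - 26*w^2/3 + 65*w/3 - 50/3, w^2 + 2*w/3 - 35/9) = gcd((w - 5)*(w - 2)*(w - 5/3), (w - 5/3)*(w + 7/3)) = w - 5/3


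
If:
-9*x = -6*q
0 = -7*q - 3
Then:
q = -3/7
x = -2/7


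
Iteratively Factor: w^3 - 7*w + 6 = (w - 2)*(w^2 + 2*w - 3) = (w - 2)*(w - 1)*(w + 3)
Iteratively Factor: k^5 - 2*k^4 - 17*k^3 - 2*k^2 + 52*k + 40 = (k + 2)*(k^4 - 4*k^3 - 9*k^2 + 16*k + 20) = (k + 2)^2*(k^3 - 6*k^2 + 3*k + 10) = (k - 5)*(k + 2)^2*(k^2 - k - 2) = (k - 5)*(k - 2)*(k + 2)^2*(k + 1)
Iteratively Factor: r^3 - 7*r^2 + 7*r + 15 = (r + 1)*(r^2 - 8*r + 15) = (r - 3)*(r + 1)*(r - 5)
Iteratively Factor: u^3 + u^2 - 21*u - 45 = (u - 5)*(u^2 + 6*u + 9) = (u - 5)*(u + 3)*(u + 3)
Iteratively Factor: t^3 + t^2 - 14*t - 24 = (t + 2)*(t^2 - t - 12) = (t - 4)*(t + 2)*(t + 3)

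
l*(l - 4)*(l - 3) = l^3 - 7*l^2 + 12*l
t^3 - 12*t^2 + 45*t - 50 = (t - 5)^2*(t - 2)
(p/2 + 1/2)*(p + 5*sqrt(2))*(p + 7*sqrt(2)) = p^3/2 + p^2/2 + 6*sqrt(2)*p^2 + 6*sqrt(2)*p + 35*p + 35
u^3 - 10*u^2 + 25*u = u*(u - 5)^2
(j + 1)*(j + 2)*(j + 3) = j^3 + 6*j^2 + 11*j + 6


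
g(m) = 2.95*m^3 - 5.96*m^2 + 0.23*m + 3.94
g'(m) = 8.85*m^2 - 11.92*m + 0.23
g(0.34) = 3.45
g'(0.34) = -2.80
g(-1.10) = -7.45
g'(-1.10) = 24.05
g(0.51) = 2.90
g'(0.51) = -3.55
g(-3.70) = -227.93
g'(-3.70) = 165.49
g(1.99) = 4.04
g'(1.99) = 11.56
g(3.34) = 48.14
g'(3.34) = 59.14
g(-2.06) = -47.61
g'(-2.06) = 62.34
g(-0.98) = -4.79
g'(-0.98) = 20.41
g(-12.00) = -5954.66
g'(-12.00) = 1417.67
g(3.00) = 30.64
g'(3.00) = 44.12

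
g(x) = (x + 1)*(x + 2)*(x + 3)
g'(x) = (x + 1)*(x + 2) + (x + 1)*(x + 3) + (x + 2)*(x + 3) = 3*x^2 + 12*x + 11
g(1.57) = 41.93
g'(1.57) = 37.23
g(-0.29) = 3.29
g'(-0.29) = 7.77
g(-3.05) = -0.11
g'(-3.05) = 2.31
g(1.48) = 38.66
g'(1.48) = 35.33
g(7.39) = 818.55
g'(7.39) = 263.52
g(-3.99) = -5.89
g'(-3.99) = 10.88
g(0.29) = 9.72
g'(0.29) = 14.73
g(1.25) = 31.08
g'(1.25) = 30.69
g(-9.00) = -336.00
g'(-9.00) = 146.00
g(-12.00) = -990.00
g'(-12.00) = 299.00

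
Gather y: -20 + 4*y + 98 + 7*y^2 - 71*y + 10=7*y^2 - 67*y + 88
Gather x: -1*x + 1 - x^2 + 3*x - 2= -x^2 + 2*x - 1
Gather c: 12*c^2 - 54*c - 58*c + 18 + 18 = 12*c^2 - 112*c + 36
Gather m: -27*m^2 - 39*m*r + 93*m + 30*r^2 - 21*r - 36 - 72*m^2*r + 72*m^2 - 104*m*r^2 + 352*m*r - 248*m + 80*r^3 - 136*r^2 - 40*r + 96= m^2*(45 - 72*r) + m*(-104*r^2 + 313*r - 155) + 80*r^3 - 106*r^2 - 61*r + 60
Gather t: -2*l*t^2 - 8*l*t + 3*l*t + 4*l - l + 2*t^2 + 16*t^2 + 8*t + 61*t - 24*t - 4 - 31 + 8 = 3*l + t^2*(18 - 2*l) + t*(45 - 5*l) - 27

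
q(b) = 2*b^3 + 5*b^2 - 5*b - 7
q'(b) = 6*b^2 + 10*b - 5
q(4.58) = 267.13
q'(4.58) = 166.66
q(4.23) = 212.69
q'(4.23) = 144.66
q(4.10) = 194.39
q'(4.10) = 136.86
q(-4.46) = -62.68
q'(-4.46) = 69.75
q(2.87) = 67.11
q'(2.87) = 73.12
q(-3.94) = -32.01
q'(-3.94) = 48.74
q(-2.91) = 0.61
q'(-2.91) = 16.71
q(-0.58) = -2.81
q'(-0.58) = -8.78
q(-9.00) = -1015.00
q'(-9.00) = 391.00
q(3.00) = 77.00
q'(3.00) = 79.00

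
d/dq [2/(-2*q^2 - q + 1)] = 2*(4*q + 1)/(2*q^2 + q - 1)^2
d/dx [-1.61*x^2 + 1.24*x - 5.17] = 1.24 - 3.22*x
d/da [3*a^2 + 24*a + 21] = 6*a + 24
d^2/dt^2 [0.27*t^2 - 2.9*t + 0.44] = 0.540000000000000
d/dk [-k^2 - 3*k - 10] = -2*k - 3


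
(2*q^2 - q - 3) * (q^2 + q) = 2*q^4 + q^3 - 4*q^2 - 3*q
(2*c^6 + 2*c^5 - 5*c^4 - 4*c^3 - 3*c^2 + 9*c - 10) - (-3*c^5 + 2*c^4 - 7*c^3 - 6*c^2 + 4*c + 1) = 2*c^6 + 5*c^5 - 7*c^4 + 3*c^3 + 3*c^2 + 5*c - 11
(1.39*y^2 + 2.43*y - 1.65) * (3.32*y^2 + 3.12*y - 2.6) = 4.6148*y^4 + 12.4044*y^3 - 1.5104*y^2 - 11.466*y + 4.29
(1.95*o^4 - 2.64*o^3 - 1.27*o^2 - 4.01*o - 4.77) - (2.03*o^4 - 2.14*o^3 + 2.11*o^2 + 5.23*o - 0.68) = -0.0799999999999998*o^4 - 0.5*o^3 - 3.38*o^2 - 9.24*o - 4.09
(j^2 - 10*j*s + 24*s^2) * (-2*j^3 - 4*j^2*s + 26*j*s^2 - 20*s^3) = -2*j^5 + 16*j^4*s + 18*j^3*s^2 - 376*j^2*s^3 + 824*j*s^4 - 480*s^5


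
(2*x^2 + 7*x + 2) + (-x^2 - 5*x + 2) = x^2 + 2*x + 4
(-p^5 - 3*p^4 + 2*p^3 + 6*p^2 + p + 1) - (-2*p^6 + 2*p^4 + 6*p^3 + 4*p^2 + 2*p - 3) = 2*p^6 - p^5 - 5*p^4 - 4*p^3 + 2*p^2 - p + 4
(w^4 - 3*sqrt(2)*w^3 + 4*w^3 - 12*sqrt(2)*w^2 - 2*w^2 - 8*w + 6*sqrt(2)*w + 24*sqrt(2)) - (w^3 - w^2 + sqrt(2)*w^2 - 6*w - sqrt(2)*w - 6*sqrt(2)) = w^4 - 3*sqrt(2)*w^3 + 3*w^3 - 13*sqrt(2)*w^2 - w^2 - 2*w + 7*sqrt(2)*w + 30*sqrt(2)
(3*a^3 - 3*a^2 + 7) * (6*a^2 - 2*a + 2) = 18*a^5 - 24*a^4 + 12*a^3 + 36*a^2 - 14*a + 14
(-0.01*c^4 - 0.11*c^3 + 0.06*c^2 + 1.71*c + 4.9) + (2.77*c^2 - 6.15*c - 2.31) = -0.01*c^4 - 0.11*c^3 + 2.83*c^2 - 4.44*c + 2.59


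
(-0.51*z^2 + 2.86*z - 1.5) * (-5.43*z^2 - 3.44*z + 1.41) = 2.7693*z^4 - 13.7754*z^3 - 2.4125*z^2 + 9.1926*z - 2.115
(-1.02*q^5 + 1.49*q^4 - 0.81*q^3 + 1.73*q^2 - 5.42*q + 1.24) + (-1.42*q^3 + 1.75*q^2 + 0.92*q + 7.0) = -1.02*q^5 + 1.49*q^4 - 2.23*q^3 + 3.48*q^2 - 4.5*q + 8.24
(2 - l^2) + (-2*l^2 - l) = -3*l^2 - l + 2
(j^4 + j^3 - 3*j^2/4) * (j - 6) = j^5 - 5*j^4 - 27*j^3/4 + 9*j^2/2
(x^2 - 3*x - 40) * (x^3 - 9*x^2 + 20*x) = x^5 - 12*x^4 + 7*x^3 + 300*x^2 - 800*x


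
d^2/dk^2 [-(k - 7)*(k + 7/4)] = -2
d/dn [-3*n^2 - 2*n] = -6*n - 2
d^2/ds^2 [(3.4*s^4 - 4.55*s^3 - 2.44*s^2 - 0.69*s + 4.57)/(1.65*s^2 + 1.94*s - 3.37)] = (18.513*s^6 + 65.3003999999999*s^5 - 36.65676*s^4 - 428.6418*s^3 + 635.08869*s^2 - 245.29242*s + 20.778438)/(4.492125*s^6 + 15.84495*s^5 - 8.894655*s^4 - 57.422836*s^3 + 18.166659*s^2 + 66.097158*s - 38.272753)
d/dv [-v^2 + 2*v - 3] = 2 - 2*v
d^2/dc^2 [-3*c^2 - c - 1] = -6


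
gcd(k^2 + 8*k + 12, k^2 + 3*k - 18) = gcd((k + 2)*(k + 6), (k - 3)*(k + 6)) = k + 6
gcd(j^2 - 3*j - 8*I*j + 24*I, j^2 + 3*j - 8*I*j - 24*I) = j - 8*I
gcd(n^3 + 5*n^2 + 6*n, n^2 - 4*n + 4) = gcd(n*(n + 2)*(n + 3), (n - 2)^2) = 1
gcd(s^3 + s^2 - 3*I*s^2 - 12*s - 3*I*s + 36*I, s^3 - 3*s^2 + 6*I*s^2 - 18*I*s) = s - 3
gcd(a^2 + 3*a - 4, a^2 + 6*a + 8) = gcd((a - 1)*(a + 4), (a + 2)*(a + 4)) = a + 4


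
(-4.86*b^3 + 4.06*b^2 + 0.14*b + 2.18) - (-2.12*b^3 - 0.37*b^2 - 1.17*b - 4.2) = -2.74*b^3 + 4.43*b^2 + 1.31*b + 6.38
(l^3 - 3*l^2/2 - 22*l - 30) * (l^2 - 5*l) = l^5 - 13*l^4/2 - 29*l^3/2 + 80*l^2 + 150*l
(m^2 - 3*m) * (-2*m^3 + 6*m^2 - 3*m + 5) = -2*m^5 + 12*m^4 - 21*m^3 + 14*m^2 - 15*m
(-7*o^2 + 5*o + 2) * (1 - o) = 7*o^3 - 12*o^2 + 3*o + 2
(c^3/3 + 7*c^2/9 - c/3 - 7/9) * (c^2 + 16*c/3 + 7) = c^5/3 + 23*c^4/9 + 166*c^3/27 + 26*c^2/9 - 175*c/27 - 49/9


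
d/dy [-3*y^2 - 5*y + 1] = -6*y - 5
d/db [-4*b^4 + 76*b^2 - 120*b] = -16*b^3 + 152*b - 120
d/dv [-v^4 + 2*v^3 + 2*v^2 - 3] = 2*v*(-2*v^2 + 3*v + 2)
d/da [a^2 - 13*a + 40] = 2*a - 13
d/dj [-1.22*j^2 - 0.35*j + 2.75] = -2.44*j - 0.35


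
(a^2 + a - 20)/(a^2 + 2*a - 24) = (a + 5)/(a + 6)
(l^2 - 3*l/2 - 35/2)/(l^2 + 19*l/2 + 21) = (l - 5)/(l + 6)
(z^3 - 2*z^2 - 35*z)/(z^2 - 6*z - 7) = z*(z + 5)/(z + 1)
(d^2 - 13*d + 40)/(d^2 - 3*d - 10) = (d - 8)/(d + 2)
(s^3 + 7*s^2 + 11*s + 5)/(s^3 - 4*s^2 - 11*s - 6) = (s + 5)/(s - 6)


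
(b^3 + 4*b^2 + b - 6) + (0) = b^3 + 4*b^2 + b - 6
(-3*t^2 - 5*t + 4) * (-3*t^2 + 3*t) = 9*t^4 + 6*t^3 - 27*t^2 + 12*t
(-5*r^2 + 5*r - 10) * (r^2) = -5*r^4 + 5*r^3 - 10*r^2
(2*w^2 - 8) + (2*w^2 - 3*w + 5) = 4*w^2 - 3*w - 3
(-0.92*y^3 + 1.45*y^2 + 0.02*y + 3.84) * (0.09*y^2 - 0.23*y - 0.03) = -0.0828*y^5 + 0.3421*y^4 - 0.3041*y^3 + 0.2975*y^2 - 0.8838*y - 0.1152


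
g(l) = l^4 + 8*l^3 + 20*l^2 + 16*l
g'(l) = 4*l^3 + 24*l^2 + 40*l + 16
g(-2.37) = -0.53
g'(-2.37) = 2.76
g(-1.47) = -1.04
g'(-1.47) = -3.64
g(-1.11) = -2.54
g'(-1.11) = -4.30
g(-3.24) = -3.79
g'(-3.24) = 2.29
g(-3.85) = -1.98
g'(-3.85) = -10.53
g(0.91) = 37.84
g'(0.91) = 75.29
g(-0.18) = -2.28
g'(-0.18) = 9.55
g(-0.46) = -3.86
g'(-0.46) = 2.29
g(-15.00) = 27885.00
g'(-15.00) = -8684.00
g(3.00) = 525.00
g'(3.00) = 460.00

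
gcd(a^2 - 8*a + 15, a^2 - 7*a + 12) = a - 3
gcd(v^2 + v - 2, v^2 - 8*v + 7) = v - 1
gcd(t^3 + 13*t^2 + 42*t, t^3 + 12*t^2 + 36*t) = t^2 + 6*t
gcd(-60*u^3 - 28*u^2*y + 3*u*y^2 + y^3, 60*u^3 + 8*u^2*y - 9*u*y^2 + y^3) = -10*u^2 - 3*u*y + y^2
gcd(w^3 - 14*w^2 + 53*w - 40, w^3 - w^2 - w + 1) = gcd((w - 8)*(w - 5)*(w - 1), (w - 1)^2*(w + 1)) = w - 1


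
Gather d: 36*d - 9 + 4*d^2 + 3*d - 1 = 4*d^2 + 39*d - 10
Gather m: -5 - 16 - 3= -24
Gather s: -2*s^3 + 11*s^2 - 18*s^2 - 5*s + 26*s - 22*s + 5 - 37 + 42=-2*s^3 - 7*s^2 - s + 10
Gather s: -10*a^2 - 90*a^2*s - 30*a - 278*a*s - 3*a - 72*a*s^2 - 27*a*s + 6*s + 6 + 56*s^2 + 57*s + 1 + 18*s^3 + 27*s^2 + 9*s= -10*a^2 - 33*a + 18*s^3 + s^2*(83 - 72*a) + s*(-90*a^2 - 305*a + 72) + 7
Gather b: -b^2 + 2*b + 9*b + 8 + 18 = -b^2 + 11*b + 26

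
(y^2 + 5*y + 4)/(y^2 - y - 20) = (y + 1)/(y - 5)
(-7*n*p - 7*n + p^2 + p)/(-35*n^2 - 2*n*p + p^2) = (p + 1)/(5*n + p)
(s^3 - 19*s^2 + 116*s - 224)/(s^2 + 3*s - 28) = (s^2 - 15*s + 56)/(s + 7)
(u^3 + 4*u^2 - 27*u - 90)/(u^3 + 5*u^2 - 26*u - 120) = (u + 3)/(u + 4)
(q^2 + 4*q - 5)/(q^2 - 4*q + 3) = (q + 5)/(q - 3)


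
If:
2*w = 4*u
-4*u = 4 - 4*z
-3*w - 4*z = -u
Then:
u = -4/9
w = -8/9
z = 5/9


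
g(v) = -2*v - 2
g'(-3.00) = -2.00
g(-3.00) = 4.00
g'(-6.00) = -2.00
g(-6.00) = 10.00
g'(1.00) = -2.00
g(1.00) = -4.00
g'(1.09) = -2.00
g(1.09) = -4.18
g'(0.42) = -2.00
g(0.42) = -2.84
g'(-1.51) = -2.00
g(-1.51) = 1.02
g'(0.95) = -2.00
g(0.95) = -3.90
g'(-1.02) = -2.00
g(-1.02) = 0.04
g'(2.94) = -2.00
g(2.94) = -7.88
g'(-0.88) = -2.00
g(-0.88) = -0.24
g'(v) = -2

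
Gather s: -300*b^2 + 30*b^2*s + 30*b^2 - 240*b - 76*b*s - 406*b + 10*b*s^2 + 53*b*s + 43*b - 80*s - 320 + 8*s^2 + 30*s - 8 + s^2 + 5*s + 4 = -270*b^2 - 603*b + s^2*(10*b + 9) + s*(30*b^2 - 23*b - 45) - 324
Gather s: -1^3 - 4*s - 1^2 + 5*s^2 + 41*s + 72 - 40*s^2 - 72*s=-35*s^2 - 35*s + 70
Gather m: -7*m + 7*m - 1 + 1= 0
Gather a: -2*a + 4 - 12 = -2*a - 8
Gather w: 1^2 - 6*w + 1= 2 - 6*w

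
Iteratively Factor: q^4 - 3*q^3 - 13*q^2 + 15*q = (q - 5)*(q^3 + 2*q^2 - 3*q) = (q - 5)*(q + 3)*(q^2 - q) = (q - 5)*(q - 1)*(q + 3)*(q)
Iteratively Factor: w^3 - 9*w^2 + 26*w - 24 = (w - 2)*(w^2 - 7*w + 12) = (w - 3)*(w - 2)*(w - 4)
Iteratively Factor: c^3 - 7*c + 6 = (c + 3)*(c^2 - 3*c + 2) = (c - 1)*(c + 3)*(c - 2)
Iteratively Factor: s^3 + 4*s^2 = (s + 4)*(s^2) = s*(s + 4)*(s)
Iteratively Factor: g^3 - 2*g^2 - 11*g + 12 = (g - 1)*(g^2 - g - 12) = (g - 1)*(g + 3)*(g - 4)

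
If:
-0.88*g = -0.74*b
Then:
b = 1.18918918918919*g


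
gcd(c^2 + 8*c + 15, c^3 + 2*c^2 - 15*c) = c + 5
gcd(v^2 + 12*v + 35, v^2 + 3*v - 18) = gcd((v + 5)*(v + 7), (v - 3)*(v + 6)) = 1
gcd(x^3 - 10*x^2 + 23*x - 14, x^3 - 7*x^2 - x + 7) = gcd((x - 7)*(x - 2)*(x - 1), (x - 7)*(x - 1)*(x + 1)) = x^2 - 8*x + 7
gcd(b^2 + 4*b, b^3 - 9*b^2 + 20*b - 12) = 1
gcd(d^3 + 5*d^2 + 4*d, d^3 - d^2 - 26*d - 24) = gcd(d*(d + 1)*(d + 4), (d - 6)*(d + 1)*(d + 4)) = d^2 + 5*d + 4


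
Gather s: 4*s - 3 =4*s - 3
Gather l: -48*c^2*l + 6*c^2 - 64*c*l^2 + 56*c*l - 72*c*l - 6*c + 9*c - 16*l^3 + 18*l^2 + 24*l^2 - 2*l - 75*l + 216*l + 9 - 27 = 6*c^2 + 3*c - 16*l^3 + l^2*(42 - 64*c) + l*(-48*c^2 - 16*c + 139) - 18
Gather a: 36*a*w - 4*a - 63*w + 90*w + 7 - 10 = a*(36*w - 4) + 27*w - 3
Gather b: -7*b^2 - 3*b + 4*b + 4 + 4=-7*b^2 + b + 8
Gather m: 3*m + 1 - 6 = 3*m - 5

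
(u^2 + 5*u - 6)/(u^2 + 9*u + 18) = (u - 1)/(u + 3)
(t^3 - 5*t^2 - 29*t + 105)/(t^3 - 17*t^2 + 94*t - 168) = (t^2 + 2*t - 15)/(t^2 - 10*t + 24)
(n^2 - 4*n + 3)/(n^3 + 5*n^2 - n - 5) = (n - 3)/(n^2 + 6*n + 5)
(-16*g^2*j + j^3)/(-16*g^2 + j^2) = j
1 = 1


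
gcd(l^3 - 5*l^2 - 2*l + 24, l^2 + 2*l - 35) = 1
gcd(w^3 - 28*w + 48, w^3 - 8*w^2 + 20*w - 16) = w^2 - 6*w + 8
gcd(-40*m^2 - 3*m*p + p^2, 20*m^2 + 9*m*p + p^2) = 5*m + p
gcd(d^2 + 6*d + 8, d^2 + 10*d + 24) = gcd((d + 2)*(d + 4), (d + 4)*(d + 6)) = d + 4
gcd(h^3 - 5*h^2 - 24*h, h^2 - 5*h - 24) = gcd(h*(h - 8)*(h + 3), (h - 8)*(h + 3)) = h^2 - 5*h - 24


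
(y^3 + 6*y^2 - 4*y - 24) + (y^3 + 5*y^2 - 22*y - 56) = 2*y^3 + 11*y^2 - 26*y - 80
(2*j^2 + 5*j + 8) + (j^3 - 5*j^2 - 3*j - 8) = j^3 - 3*j^2 + 2*j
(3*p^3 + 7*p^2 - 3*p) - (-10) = 3*p^3 + 7*p^2 - 3*p + 10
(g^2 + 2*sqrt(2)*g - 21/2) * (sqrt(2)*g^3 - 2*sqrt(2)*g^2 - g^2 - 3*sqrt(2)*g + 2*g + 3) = sqrt(2)*g^5 - 2*sqrt(2)*g^4 + 3*g^4 - 31*sqrt(2)*g^3/2 - 6*g^3 + 3*g^2/2 + 25*sqrt(2)*g^2 - 21*g + 75*sqrt(2)*g/2 - 63/2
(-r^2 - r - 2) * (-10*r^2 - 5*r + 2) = 10*r^4 + 15*r^3 + 23*r^2 + 8*r - 4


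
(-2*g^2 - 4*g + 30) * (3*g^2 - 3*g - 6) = -6*g^4 - 6*g^3 + 114*g^2 - 66*g - 180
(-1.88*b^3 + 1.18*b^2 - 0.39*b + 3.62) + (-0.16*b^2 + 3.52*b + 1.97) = -1.88*b^3 + 1.02*b^2 + 3.13*b + 5.59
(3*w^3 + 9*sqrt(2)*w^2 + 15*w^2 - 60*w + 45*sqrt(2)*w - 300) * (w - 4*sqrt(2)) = 3*w^4 - 3*sqrt(2)*w^3 + 15*w^3 - 132*w^2 - 15*sqrt(2)*w^2 - 660*w + 240*sqrt(2)*w + 1200*sqrt(2)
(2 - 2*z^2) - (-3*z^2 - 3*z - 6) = z^2 + 3*z + 8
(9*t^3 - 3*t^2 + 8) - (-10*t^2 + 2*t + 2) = 9*t^3 + 7*t^2 - 2*t + 6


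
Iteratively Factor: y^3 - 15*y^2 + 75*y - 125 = (y - 5)*(y^2 - 10*y + 25) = (y - 5)^2*(y - 5)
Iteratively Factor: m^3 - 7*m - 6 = (m + 1)*(m^2 - m - 6) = (m + 1)*(m + 2)*(m - 3)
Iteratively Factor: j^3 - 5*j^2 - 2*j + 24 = (j - 3)*(j^2 - 2*j - 8) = (j - 3)*(j + 2)*(j - 4)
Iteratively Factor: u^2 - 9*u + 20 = (u - 5)*(u - 4)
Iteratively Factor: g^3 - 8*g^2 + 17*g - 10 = (g - 1)*(g^2 - 7*g + 10) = (g - 2)*(g - 1)*(g - 5)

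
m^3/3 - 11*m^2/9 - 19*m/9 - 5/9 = (m/3 + 1/3)*(m - 5)*(m + 1/3)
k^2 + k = k*(k + 1)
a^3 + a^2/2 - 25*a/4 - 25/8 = (a - 5/2)*(a + 1/2)*(a + 5/2)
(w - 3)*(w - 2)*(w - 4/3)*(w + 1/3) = w^4 - 6*w^3 + 95*w^2/9 - 34*w/9 - 8/3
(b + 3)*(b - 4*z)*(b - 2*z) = b^3 - 6*b^2*z + 3*b^2 + 8*b*z^2 - 18*b*z + 24*z^2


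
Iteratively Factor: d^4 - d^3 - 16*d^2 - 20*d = (d + 2)*(d^3 - 3*d^2 - 10*d) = (d + 2)^2*(d^2 - 5*d) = d*(d + 2)^2*(d - 5)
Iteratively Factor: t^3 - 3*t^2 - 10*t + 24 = (t - 2)*(t^2 - t - 12) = (t - 2)*(t + 3)*(t - 4)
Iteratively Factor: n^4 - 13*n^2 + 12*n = (n - 1)*(n^3 + n^2 - 12*n) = n*(n - 1)*(n^2 + n - 12) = n*(n - 1)*(n + 4)*(n - 3)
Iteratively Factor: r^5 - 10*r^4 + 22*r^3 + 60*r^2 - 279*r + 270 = (r - 3)*(r^4 - 7*r^3 + r^2 + 63*r - 90) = (r - 3)^2*(r^3 - 4*r^2 - 11*r + 30) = (r - 3)^2*(r - 2)*(r^2 - 2*r - 15) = (r - 5)*(r - 3)^2*(r - 2)*(r + 3)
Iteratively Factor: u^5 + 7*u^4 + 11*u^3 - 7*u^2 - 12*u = (u + 4)*(u^4 + 3*u^3 - u^2 - 3*u) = (u + 1)*(u + 4)*(u^3 + 2*u^2 - 3*u) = u*(u + 1)*(u + 4)*(u^2 + 2*u - 3) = u*(u + 1)*(u + 3)*(u + 4)*(u - 1)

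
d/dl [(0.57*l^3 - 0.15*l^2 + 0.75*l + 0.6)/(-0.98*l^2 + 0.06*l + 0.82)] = (-0.5586*l^4 + 0.0684*l^3 + 2.1282*l^2 + 0.93*l + 0.579)/(0.9604*l^4 - 0.1176*l^3 - 1.6036*l^2 + 0.0984*l + 0.6724)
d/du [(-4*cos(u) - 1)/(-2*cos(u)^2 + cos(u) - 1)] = (-8*sin(u)^2 + 4*cos(u) + 3)*sin(u)/(-cos(u) + cos(2*u) + 2)^2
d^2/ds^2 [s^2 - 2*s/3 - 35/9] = 2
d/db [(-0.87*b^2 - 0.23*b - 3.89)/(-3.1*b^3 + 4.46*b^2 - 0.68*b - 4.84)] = (-2.697*b^4 - 1.426*b^3 - 34.5596*b^2 + 43.1204*b - 1.532)/(9.61*b^6 - 27.652*b^5 + 24.1076*b^4 + 23.9424*b^3 - 42.7104*b^2 + 6.5824*b + 23.4256)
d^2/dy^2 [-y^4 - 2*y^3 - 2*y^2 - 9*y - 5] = -12*y^2 - 12*y - 4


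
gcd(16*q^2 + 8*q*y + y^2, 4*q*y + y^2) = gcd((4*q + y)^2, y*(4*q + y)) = 4*q + y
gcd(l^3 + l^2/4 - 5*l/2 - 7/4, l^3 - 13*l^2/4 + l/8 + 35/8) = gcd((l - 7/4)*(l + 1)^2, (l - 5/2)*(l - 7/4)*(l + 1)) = l^2 - 3*l/4 - 7/4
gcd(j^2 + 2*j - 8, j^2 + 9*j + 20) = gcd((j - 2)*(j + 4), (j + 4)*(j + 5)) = j + 4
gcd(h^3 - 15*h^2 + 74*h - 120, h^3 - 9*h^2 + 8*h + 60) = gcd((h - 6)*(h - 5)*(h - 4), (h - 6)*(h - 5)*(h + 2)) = h^2 - 11*h + 30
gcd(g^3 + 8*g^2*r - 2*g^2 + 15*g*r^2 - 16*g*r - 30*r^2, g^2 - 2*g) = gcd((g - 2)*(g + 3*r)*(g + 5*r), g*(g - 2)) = g - 2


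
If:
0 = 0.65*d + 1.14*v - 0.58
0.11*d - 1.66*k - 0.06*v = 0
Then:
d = 0.892307692307692 - 1.75384615384615*v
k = 0.0591288229842447 - 0.152363299351251*v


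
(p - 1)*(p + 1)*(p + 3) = p^3 + 3*p^2 - p - 3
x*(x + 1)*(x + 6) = x^3 + 7*x^2 + 6*x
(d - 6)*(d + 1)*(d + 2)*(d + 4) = d^4 + d^3 - 28*d^2 - 76*d - 48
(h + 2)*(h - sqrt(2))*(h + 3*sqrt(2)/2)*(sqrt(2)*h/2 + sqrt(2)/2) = sqrt(2)*h^4/2 + h^3/2 + 3*sqrt(2)*h^3/2 - sqrt(2)*h^2/2 + 3*h^2/2 - 9*sqrt(2)*h/2 + h - 3*sqrt(2)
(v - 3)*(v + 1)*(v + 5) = v^3 + 3*v^2 - 13*v - 15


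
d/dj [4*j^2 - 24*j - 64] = 8*j - 24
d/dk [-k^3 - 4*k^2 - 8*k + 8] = -3*k^2 - 8*k - 8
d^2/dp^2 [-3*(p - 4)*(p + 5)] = -6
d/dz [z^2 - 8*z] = 2*z - 8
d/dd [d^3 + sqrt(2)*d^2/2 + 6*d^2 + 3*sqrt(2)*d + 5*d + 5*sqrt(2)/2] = 3*d^2 + sqrt(2)*d + 12*d + 3*sqrt(2) + 5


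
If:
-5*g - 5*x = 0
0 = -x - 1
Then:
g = 1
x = -1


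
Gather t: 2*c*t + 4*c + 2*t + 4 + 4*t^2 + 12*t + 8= 4*c + 4*t^2 + t*(2*c + 14) + 12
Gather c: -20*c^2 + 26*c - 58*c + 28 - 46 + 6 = -20*c^2 - 32*c - 12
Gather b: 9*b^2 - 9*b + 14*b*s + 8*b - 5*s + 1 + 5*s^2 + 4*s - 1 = 9*b^2 + b*(14*s - 1) + 5*s^2 - s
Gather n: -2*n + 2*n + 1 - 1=0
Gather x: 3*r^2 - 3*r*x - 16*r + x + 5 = 3*r^2 - 16*r + x*(1 - 3*r) + 5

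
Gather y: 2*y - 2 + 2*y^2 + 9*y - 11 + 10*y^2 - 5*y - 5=12*y^2 + 6*y - 18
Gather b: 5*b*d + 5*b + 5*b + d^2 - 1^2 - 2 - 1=b*(5*d + 10) + d^2 - 4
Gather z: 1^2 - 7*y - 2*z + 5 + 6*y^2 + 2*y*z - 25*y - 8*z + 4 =6*y^2 - 32*y + z*(2*y - 10) + 10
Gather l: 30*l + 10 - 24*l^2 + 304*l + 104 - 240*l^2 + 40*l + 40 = -264*l^2 + 374*l + 154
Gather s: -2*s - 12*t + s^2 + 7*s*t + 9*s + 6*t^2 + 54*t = s^2 + s*(7*t + 7) + 6*t^2 + 42*t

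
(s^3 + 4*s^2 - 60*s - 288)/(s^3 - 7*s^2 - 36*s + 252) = (s^2 - 2*s - 48)/(s^2 - 13*s + 42)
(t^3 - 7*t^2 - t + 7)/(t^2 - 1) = t - 7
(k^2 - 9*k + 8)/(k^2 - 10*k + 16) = (k - 1)/(k - 2)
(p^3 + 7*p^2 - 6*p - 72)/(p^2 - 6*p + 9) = (p^2 + 10*p + 24)/(p - 3)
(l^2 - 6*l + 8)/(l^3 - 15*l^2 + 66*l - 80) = (l - 4)/(l^2 - 13*l + 40)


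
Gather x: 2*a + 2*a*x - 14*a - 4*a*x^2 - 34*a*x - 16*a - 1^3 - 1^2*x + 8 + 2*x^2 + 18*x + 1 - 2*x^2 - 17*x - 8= -4*a*x^2 - 32*a*x - 28*a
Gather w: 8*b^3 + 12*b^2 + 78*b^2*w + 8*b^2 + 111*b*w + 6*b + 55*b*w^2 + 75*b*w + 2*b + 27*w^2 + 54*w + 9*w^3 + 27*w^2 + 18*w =8*b^3 + 20*b^2 + 8*b + 9*w^3 + w^2*(55*b + 54) + w*(78*b^2 + 186*b + 72)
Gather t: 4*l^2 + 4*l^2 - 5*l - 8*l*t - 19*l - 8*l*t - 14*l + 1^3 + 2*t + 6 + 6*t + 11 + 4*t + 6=8*l^2 - 38*l + t*(12 - 16*l) + 24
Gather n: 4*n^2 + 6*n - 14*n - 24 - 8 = 4*n^2 - 8*n - 32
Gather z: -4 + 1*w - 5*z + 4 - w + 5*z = 0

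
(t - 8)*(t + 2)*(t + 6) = t^3 - 52*t - 96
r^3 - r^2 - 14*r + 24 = (r - 3)*(r - 2)*(r + 4)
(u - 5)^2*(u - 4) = u^3 - 14*u^2 + 65*u - 100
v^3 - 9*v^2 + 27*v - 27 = (v - 3)^3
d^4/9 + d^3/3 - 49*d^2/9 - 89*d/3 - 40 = (d/3 + 1)^2*(d - 8)*(d + 5)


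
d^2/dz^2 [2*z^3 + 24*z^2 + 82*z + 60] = 12*z + 48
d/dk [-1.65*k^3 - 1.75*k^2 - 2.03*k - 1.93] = -4.95*k^2 - 3.5*k - 2.03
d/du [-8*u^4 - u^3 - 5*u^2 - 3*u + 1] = -32*u^3 - 3*u^2 - 10*u - 3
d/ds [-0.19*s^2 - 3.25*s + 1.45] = -0.38*s - 3.25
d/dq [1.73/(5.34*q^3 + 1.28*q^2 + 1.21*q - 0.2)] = (-27.7146*q^2 - 4.4288*q - 2.0933)/(5.34*q^3 + 1.28*q^2 + 1.21*q - 0.2)^2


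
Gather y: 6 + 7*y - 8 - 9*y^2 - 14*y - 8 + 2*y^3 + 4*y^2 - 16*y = 2*y^3 - 5*y^2 - 23*y - 10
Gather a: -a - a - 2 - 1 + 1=-2*a - 2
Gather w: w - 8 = w - 8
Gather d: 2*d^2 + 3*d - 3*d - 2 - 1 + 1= 2*d^2 - 2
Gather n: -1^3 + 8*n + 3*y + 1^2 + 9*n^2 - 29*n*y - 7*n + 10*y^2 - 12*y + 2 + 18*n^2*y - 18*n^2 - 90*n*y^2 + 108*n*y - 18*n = n^2*(18*y - 9) + n*(-90*y^2 + 79*y - 17) + 10*y^2 - 9*y + 2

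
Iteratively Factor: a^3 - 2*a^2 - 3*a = (a)*(a^2 - 2*a - 3) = a*(a - 3)*(a + 1)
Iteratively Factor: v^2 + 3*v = (v)*(v + 3)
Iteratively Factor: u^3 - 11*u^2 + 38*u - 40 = (u - 4)*(u^2 - 7*u + 10) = (u - 5)*(u - 4)*(u - 2)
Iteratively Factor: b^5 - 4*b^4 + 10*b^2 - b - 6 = (b + 1)*(b^4 - 5*b^3 + 5*b^2 + 5*b - 6) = (b + 1)^2*(b^3 - 6*b^2 + 11*b - 6) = (b - 2)*(b + 1)^2*(b^2 - 4*b + 3) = (b - 3)*(b - 2)*(b + 1)^2*(b - 1)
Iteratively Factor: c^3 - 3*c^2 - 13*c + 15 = (c + 3)*(c^2 - 6*c + 5) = (c - 5)*(c + 3)*(c - 1)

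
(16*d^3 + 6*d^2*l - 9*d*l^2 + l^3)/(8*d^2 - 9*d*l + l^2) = (2*d^2 + d*l - l^2)/(d - l)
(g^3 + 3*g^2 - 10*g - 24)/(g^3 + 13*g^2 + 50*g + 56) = (g - 3)/(g + 7)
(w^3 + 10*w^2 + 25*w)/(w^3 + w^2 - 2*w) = (w^2 + 10*w + 25)/(w^2 + w - 2)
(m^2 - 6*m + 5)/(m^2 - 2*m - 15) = (m - 1)/(m + 3)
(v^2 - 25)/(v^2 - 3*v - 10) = (v + 5)/(v + 2)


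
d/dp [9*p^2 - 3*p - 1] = 18*p - 3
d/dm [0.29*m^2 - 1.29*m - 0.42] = 0.58*m - 1.29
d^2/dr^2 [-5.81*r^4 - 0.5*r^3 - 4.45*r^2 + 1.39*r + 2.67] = -69.72*r^2 - 3.0*r - 8.9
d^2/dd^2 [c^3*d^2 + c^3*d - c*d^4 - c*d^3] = 2*c*(c^2 - 6*d^2 - 3*d)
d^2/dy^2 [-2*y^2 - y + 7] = -4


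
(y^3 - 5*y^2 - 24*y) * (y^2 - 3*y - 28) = y^5 - 8*y^4 - 37*y^3 + 212*y^2 + 672*y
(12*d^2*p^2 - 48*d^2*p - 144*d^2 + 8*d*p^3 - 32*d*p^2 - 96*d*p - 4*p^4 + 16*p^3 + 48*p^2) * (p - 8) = 12*d^2*p^3 - 144*d^2*p^2 + 240*d^2*p + 1152*d^2 + 8*d*p^4 - 96*d*p^3 + 160*d*p^2 + 768*d*p - 4*p^5 + 48*p^4 - 80*p^3 - 384*p^2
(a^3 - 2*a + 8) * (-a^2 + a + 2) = -a^5 + a^4 + 4*a^3 - 10*a^2 + 4*a + 16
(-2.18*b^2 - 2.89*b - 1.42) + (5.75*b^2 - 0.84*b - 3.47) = 3.57*b^2 - 3.73*b - 4.89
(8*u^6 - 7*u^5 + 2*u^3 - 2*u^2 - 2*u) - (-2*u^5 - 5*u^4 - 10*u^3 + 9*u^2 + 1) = 8*u^6 - 5*u^5 + 5*u^4 + 12*u^3 - 11*u^2 - 2*u - 1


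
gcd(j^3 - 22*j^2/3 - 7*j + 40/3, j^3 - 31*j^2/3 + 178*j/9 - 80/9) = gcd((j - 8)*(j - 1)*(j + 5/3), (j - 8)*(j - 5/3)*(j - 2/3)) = j - 8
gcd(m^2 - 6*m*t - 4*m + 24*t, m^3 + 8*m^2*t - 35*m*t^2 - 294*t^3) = -m + 6*t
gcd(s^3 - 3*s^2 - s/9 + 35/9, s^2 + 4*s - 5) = 1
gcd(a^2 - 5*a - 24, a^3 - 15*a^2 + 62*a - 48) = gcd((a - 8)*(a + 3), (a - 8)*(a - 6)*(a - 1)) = a - 8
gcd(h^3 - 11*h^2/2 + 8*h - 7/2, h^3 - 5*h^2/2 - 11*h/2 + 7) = h^2 - 9*h/2 + 7/2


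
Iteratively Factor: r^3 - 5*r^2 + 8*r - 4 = (r - 2)*(r^2 - 3*r + 2) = (r - 2)*(r - 1)*(r - 2)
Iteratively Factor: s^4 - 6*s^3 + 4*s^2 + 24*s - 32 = (s - 4)*(s^3 - 2*s^2 - 4*s + 8) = (s - 4)*(s - 2)*(s^2 - 4) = (s - 4)*(s - 2)^2*(s + 2)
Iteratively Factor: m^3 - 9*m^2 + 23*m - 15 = (m - 5)*(m^2 - 4*m + 3) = (m - 5)*(m - 1)*(m - 3)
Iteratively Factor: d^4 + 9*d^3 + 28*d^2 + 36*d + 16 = (d + 1)*(d^3 + 8*d^2 + 20*d + 16) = (d + 1)*(d + 2)*(d^2 + 6*d + 8) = (d + 1)*(d + 2)^2*(d + 4)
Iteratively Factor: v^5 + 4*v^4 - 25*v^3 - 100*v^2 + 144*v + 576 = (v + 4)*(v^4 - 25*v^2 + 144) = (v + 3)*(v + 4)*(v^3 - 3*v^2 - 16*v + 48) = (v + 3)*(v + 4)^2*(v^2 - 7*v + 12) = (v - 4)*(v + 3)*(v + 4)^2*(v - 3)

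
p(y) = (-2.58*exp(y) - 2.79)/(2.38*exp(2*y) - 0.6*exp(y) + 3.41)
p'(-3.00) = -0.04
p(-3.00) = -0.86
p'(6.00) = 0.00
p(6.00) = 0.00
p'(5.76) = 0.00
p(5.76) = -0.00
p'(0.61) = 0.60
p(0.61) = -0.73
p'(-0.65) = -0.07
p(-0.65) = -1.10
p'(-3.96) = -0.02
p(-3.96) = -0.84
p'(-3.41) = -0.03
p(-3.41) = -0.85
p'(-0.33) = 0.09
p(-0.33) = -1.10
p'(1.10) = 0.48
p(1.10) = -0.46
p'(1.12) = 0.47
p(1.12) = -0.45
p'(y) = (-2.58*exp(y) - 2.79)*(-4.76*exp(2*y) + 0.6*exp(y))/(2.38*exp(2*y) - 0.6*exp(y) + 3.41)^2 - 2.58*exp(y)/(2.38*exp(2*y) - 0.6*exp(y) + 3.41)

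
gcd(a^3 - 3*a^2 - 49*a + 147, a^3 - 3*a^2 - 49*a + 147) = a^3 - 3*a^2 - 49*a + 147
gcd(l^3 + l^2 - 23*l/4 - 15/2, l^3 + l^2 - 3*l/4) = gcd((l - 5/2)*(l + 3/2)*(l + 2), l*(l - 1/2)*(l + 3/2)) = l + 3/2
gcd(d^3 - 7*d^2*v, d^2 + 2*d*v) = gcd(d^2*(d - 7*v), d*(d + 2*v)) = d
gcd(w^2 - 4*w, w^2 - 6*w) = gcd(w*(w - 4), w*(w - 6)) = w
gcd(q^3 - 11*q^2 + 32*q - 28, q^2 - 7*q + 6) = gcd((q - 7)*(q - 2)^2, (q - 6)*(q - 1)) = 1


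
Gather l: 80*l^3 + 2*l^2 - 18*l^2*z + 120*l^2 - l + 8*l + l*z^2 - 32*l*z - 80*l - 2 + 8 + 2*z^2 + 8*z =80*l^3 + l^2*(122 - 18*z) + l*(z^2 - 32*z - 73) + 2*z^2 + 8*z + 6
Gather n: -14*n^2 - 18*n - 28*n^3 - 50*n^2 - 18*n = -28*n^3 - 64*n^2 - 36*n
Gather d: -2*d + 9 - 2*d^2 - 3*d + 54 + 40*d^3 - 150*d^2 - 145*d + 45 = 40*d^3 - 152*d^2 - 150*d + 108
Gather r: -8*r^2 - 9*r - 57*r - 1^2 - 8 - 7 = -8*r^2 - 66*r - 16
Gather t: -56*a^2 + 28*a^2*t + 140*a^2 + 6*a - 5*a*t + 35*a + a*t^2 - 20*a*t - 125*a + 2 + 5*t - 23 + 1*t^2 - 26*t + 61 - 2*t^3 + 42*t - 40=84*a^2 - 84*a - 2*t^3 + t^2*(a + 1) + t*(28*a^2 - 25*a + 21)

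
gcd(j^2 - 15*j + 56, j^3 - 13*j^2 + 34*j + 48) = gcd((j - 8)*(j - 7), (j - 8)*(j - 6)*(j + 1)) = j - 8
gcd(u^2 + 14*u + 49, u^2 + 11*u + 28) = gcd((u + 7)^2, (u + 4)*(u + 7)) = u + 7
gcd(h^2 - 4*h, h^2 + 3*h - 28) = h - 4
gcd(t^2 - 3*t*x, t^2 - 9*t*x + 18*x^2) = -t + 3*x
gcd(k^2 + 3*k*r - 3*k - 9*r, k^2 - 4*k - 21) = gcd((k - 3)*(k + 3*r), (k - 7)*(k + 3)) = 1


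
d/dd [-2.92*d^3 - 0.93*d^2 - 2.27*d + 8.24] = -8.76*d^2 - 1.86*d - 2.27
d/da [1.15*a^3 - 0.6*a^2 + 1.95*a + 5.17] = 3.45*a^2 - 1.2*a + 1.95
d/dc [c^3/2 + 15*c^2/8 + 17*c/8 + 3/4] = 3*c^2/2 + 15*c/4 + 17/8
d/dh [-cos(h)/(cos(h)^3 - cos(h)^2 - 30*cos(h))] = (1 - 2*cos(h))*sin(h)/(sin(h)^2 + cos(h) + 29)^2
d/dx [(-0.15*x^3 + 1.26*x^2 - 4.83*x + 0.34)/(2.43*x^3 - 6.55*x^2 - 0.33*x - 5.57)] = (2.22044604925031e-16*x^5 - 2.0793*x^4 + 23.5728*x^3 - 32.0244*x^2 - 9.5824*x + 27.0153)/(5.9049*x^6 - 31.833*x^5 + 41.2987*x^4 - 22.7472*x^3 + 73.0759*x^2 + 3.6762*x + 31.0249)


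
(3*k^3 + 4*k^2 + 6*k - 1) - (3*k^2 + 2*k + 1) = 3*k^3 + k^2 + 4*k - 2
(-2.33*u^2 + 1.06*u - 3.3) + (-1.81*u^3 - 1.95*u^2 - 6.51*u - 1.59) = -1.81*u^3 - 4.28*u^2 - 5.45*u - 4.89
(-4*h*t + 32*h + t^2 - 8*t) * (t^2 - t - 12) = -4*h*t^3 + 36*h*t^2 + 16*h*t - 384*h + t^4 - 9*t^3 - 4*t^2 + 96*t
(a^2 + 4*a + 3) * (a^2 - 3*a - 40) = a^4 + a^3 - 49*a^2 - 169*a - 120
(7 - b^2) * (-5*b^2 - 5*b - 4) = 5*b^4 + 5*b^3 - 31*b^2 - 35*b - 28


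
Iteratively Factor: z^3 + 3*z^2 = (z)*(z^2 + 3*z) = z^2*(z + 3)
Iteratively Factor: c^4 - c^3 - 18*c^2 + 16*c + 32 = (c - 2)*(c^3 + c^2 - 16*c - 16) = (c - 2)*(c + 4)*(c^2 - 3*c - 4) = (c - 4)*(c - 2)*(c + 4)*(c + 1)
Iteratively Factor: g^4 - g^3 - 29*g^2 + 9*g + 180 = (g + 4)*(g^3 - 5*g^2 - 9*g + 45) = (g + 3)*(g + 4)*(g^2 - 8*g + 15) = (g - 3)*(g + 3)*(g + 4)*(g - 5)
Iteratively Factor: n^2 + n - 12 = (n + 4)*(n - 3)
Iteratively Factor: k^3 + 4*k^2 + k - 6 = (k + 3)*(k^2 + k - 2) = (k - 1)*(k + 3)*(k + 2)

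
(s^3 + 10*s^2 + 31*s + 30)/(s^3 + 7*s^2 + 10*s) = (s + 3)/s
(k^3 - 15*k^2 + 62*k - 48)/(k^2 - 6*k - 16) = (k^2 - 7*k + 6)/(k + 2)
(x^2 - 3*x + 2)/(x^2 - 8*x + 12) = (x - 1)/(x - 6)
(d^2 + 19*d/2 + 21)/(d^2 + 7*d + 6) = (d + 7/2)/(d + 1)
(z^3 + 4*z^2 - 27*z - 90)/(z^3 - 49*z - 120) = (z^2 + z - 30)/(z^2 - 3*z - 40)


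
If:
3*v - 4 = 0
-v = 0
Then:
No Solution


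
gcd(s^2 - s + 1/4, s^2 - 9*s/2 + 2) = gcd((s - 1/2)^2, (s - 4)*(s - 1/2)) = s - 1/2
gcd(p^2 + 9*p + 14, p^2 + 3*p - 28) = p + 7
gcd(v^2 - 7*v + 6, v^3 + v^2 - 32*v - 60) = v - 6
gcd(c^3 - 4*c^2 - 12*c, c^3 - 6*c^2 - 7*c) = c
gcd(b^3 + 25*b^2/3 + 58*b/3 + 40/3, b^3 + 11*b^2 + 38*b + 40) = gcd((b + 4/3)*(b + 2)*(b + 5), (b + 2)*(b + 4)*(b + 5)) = b^2 + 7*b + 10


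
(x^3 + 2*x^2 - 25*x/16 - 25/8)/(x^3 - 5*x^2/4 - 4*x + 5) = (x + 5/4)/(x - 2)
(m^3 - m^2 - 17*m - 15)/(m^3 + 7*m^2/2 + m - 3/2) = 2*(m - 5)/(2*m - 1)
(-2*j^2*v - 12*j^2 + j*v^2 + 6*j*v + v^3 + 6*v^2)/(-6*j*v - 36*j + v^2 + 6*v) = (-2*j^2 + j*v + v^2)/(-6*j + v)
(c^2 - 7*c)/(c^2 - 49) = c/(c + 7)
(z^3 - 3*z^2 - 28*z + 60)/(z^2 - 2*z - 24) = (z^2 + 3*z - 10)/(z + 4)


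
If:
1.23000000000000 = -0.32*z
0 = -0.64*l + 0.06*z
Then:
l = -0.36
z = -3.84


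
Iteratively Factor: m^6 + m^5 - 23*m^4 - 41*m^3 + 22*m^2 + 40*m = (m)*(m^5 + m^4 - 23*m^3 - 41*m^2 + 22*m + 40) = m*(m + 1)*(m^4 - 23*m^2 - 18*m + 40) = m*(m - 1)*(m + 1)*(m^3 + m^2 - 22*m - 40) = m*(m - 1)*(m + 1)*(m + 4)*(m^2 - 3*m - 10) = m*(m - 5)*(m - 1)*(m + 1)*(m + 4)*(m + 2)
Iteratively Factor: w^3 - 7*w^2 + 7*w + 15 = (w - 3)*(w^2 - 4*w - 5) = (w - 5)*(w - 3)*(w + 1)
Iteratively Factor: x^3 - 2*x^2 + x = (x - 1)*(x^2 - x) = x*(x - 1)*(x - 1)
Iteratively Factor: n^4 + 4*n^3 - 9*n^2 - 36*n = (n - 3)*(n^3 + 7*n^2 + 12*n) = (n - 3)*(n + 3)*(n^2 + 4*n) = (n - 3)*(n + 3)*(n + 4)*(n)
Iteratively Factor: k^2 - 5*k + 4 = (k - 4)*(k - 1)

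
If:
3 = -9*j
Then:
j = -1/3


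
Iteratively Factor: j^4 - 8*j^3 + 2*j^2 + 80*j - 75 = (j + 3)*(j^3 - 11*j^2 + 35*j - 25) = (j - 5)*(j + 3)*(j^2 - 6*j + 5) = (j - 5)*(j - 1)*(j + 3)*(j - 5)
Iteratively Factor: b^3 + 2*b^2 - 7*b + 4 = (b - 1)*(b^2 + 3*b - 4) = (b - 1)^2*(b + 4)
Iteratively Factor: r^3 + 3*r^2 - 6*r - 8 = (r + 1)*(r^2 + 2*r - 8) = (r - 2)*(r + 1)*(r + 4)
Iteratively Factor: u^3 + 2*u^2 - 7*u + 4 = (u + 4)*(u^2 - 2*u + 1) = (u - 1)*(u + 4)*(u - 1)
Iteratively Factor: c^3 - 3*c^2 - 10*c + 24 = (c + 3)*(c^2 - 6*c + 8) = (c - 4)*(c + 3)*(c - 2)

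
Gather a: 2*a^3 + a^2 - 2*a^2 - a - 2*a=2*a^3 - a^2 - 3*a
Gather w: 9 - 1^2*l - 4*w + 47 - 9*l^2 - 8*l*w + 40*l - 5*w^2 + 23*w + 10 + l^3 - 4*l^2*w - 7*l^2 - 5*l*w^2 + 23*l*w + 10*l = l^3 - 16*l^2 + 49*l + w^2*(-5*l - 5) + w*(-4*l^2 + 15*l + 19) + 66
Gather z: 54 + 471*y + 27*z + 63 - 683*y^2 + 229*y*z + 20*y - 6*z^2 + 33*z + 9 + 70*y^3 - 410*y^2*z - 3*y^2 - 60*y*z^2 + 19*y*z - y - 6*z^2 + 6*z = 70*y^3 - 686*y^2 + 490*y + z^2*(-60*y - 12) + z*(-410*y^2 + 248*y + 66) + 126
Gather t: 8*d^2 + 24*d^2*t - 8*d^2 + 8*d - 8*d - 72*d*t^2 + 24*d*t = -72*d*t^2 + t*(24*d^2 + 24*d)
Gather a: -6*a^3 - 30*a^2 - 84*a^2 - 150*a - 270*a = -6*a^3 - 114*a^2 - 420*a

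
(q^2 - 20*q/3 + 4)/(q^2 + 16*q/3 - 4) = (q - 6)/(q + 6)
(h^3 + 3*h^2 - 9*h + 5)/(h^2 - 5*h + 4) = (h^2 + 4*h - 5)/(h - 4)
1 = 1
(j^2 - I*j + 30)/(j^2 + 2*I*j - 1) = (j^2 - I*j + 30)/(j^2 + 2*I*j - 1)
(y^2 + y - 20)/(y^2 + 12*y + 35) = (y - 4)/(y + 7)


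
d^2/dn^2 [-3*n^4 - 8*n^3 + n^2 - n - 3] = -36*n^2 - 48*n + 2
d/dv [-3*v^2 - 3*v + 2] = -6*v - 3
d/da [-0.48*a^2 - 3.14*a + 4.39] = -0.96*a - 3.14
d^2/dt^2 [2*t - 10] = 0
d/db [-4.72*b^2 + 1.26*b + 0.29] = 1.26 - 9.44*b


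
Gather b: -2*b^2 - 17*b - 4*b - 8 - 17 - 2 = -2*b^2 - 21*b - 27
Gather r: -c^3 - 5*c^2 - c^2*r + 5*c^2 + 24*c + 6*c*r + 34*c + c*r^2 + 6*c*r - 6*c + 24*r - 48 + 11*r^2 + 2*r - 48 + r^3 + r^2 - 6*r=-c^3 + 52*c + r^3 + r^2*(c + 12) + r*(-c^2 + 12*c + 20) - 96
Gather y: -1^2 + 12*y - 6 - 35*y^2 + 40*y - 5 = -35*y^2 + 52*y - 12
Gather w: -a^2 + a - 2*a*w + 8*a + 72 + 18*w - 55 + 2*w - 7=-a^2 + 9*a + w*(20 - 2*a) + 10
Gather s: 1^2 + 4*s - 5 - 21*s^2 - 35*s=-21*s^2 - 31*s - 4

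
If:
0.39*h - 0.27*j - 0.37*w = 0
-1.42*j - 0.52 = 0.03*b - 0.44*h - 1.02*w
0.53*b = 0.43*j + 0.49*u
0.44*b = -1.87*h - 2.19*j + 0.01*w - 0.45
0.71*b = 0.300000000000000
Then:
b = 0.42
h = -0.03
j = -0.27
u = 0.69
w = 0.16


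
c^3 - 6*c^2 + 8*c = c*(c - 4)*(c - 2)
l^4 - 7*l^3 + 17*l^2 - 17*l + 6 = (l - 3)*(l - 2)*(l - 1)^2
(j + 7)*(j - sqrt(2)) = j^2 - sqrt(2)*j + 7*j - 7*sqrt(2)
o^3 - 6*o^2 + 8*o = o*(o - 4)*(o - 2)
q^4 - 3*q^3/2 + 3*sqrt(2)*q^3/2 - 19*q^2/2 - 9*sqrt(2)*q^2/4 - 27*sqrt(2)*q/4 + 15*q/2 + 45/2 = (q - 3)*(q + 3/2)*(q - sqrt(2))*(q + 5*sqrt(2)/2)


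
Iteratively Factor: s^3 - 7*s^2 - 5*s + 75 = (s + 3)*(s^2 - 10*s + 25) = (s - 5)*(s + 3)*(s - 5)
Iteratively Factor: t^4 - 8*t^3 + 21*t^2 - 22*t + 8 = (t - 4)*(t^3 - 4*t^2 + 5*t - 2) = (t - 4)*(t - 2)*(t^2 - 2*t + 1) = (t - 4)*(t - 2)*(t - 1)*(t - 1)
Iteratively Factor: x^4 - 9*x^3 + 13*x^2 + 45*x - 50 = (x - 5)*(x^3 - 4*x^2 - 7*x + 10) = (x - 5)*(x + 2)*(x^2 - 6*x + 5) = (x - 5)*(x - 1)*(x + 2)*(x - 5)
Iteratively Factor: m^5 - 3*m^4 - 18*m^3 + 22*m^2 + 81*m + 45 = (m - 3)*(m^4 - 18*m^2 - 32*m - 15) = (m - 3)*(m + 3)*(m^3 - 3*m^2 - 9*m - 5) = (m - 3)*(m + 1)*(m + 3)*(m^2 - 4*m - 5) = (m - 3)*(m + 1)^2*(m + 3)*(m - 5)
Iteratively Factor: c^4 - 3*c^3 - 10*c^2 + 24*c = (c - 2)*(c^3 - c^2 - 12*c) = (c - 2)*(c + 3)*(c^2 - 4*c) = c*(c - 2)*(c + 3)*(c - 4)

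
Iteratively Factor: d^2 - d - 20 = (d + 4)*(d - 5)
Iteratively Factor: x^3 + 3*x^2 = (x)*(x^2 + 3*x) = x^2*(x + 3)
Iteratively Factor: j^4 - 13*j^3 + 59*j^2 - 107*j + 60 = (j - 3)*(j^3 - 10*j^2 + 29*j - 20) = (j - 4)*(j - 3)*(j^2 - 6*j + 5) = (j - 5)*(j - 4)*(j - 3)*(j - 1)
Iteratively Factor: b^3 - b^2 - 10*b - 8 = (b + 2)*(b^2 - 3*b - 4) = (b - 4)*(b + 2)*(b + 1)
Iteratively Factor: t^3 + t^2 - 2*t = (t + 2)*(t^2 - t) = (t - 1)*(t + 2)*(t)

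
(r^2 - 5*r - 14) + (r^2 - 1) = 2*r^2 - 5*r - 15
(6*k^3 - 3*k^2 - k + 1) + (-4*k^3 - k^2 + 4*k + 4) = 2*k^3 - 4*k^2 + 3*k + 5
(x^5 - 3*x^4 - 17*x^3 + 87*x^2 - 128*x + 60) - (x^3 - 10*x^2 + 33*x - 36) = x^5 - 3*x^4 - 18*x^3 + 97*x^2 - 161*x + 96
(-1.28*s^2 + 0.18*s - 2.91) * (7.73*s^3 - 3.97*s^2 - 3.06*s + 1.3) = -9.8944*s^5 + 6.473*s^4 - 19.2921*s^3 + 9.3379*s^2 + 9.1386*s - 3.783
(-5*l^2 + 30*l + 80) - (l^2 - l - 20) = -6*l^2 + 31*l + 100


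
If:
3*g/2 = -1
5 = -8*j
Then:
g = -2/3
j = -5/8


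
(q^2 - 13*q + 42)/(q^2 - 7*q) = (q - 6)/q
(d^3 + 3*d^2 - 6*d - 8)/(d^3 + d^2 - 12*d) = (d^2 - d - 2)/(d*(d - 3))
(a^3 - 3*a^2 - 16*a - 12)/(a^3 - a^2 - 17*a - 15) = (a^2 - 4*a - 12)/(a^2 - 2*a - 15)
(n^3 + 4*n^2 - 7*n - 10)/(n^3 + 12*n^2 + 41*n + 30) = (n - 2)/(n + 6)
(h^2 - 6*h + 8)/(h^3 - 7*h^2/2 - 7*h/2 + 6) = 2*(h - 2)/(2*h^2 + h - 3)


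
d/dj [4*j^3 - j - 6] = 12*j^2 - 1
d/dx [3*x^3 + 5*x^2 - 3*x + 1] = 9*x^2 + 10*x - 3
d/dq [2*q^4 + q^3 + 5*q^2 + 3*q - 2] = 8*q^3 + 3*q^2 + 10*q + 3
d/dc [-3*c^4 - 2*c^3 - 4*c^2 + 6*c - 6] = -12*c^3 - 6*c^2 - 8*c + 6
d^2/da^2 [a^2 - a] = 2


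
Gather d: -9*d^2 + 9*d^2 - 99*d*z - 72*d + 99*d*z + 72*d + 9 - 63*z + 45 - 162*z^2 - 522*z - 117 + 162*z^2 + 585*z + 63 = 0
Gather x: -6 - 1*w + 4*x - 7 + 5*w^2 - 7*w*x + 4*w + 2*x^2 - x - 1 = 5*w^2 + 3*w + 2*x^2 + x*(3 - 7*w) - 14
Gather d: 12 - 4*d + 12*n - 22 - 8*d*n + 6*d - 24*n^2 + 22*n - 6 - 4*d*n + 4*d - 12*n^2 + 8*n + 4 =d*(6 - 12*n) - 36*n^2 + 42*n - 12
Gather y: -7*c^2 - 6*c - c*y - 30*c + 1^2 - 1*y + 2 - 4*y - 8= -7*c^2 - 36*c + y*(-c - 5) - 5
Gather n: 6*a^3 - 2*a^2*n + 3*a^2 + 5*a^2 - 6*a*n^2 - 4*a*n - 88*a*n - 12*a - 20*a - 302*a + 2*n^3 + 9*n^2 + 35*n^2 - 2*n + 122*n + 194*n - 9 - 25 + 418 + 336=6*a^3 + 8*a^2 - 334*a + 2*n^3 + n^2*(44 - 6*a) + n*(-2*a^2 - 92*a + 314) + 720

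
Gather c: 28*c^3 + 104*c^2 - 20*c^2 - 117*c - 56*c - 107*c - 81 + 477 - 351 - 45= 28*c^3 + 84*c^2 - 280*c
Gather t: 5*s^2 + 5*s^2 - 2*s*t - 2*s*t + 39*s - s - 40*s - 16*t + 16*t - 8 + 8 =10*s^2 - 4*s*t - 2*s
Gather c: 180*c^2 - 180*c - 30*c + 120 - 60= 180*c^2 - 210*c + 60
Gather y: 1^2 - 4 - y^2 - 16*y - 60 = -y^2 - 16*y - 63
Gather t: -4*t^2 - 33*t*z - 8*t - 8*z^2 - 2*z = -4*t^2 + t*(-33*z - 8) - 8*z^2 - 2*z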